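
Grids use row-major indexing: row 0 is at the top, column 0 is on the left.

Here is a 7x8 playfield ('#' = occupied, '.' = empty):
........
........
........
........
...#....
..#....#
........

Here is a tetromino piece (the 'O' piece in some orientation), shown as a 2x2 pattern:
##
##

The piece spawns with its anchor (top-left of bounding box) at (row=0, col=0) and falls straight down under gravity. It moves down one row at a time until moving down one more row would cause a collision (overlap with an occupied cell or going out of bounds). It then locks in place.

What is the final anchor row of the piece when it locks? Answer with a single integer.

Spawn at (row=0, col=0). Try each row:
  row 0: fits
  row 1: fits
  row 2: fits
  row 3: fits
  row 4: fits
  row 5: fits
  row 6: blocked -> lock at row 5

Answer: 5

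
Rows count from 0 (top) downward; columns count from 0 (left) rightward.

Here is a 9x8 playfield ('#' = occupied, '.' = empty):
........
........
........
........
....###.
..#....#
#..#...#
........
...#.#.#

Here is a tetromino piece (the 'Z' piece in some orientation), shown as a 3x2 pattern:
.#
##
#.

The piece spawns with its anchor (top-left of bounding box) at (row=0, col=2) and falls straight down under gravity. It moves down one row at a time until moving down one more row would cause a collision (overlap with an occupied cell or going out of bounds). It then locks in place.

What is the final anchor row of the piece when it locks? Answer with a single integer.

Spawn at (row=0, col=2). Try each row:
  row 0: fits
  row 1: fits
  row 2: fits
  row 3: blocked -> lock at row 2

Answer: 2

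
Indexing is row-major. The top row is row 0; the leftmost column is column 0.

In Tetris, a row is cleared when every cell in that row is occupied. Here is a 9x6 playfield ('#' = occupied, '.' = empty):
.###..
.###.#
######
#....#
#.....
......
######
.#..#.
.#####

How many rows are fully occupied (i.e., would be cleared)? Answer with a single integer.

Check each row:
  row 0: 3 empty cells -> not full
  row 1: 2 empty cells -> not full
  row 2: 0 empty cells -> FULL (clear)
  row 3: 4 empty cells -> not full
  row 4: 5 empty cells -> not full
  row 5: 6 empty cells -> not full
  row 6: 0 empty cells -> FULL (clear)
  row 7: 4 empty cells -> not full
  row 8: 1 empty cell -> not full
Total rows cleared: 2

Answer: 2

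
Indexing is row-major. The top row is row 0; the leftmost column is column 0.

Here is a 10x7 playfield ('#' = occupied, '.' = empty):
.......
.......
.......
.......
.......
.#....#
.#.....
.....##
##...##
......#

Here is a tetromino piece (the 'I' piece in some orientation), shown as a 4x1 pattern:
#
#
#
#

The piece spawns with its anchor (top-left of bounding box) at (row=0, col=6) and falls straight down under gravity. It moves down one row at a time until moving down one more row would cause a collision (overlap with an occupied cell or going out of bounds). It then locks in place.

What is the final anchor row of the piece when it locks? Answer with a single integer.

Answer: 1

Derivation:
Spawn at (row=0, col=6). Try each row:
  row 0: fits
  row 1: fits
  row 2: blocked -> lock at row 1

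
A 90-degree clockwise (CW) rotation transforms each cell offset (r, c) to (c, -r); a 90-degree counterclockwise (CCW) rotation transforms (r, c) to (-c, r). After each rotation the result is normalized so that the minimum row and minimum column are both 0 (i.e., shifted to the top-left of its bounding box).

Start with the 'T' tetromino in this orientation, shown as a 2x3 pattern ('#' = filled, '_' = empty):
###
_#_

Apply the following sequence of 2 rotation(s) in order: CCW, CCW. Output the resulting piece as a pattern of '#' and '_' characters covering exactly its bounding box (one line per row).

Answer: _#_
###

Derivation:
Start:
###
_#_
After rotation 1 (CCW):
#_
##
#_
After rotation 2 (CCW):
_#_
###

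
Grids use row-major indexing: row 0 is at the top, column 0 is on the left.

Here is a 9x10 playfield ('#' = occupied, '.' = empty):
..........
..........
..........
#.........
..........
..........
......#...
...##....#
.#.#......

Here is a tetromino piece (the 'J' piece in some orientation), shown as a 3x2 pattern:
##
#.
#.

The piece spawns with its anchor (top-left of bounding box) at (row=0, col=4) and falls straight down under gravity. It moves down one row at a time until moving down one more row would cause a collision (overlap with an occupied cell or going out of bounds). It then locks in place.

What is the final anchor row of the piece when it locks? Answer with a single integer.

Answer: 4

Derivation:
Spawn at (row=0, col=4). Try each row:
  row 0: fits
  row 1: fits
  row 2: fits
  row 3: fits
  row 4: fits
  row 5: blocked -> lock at row 4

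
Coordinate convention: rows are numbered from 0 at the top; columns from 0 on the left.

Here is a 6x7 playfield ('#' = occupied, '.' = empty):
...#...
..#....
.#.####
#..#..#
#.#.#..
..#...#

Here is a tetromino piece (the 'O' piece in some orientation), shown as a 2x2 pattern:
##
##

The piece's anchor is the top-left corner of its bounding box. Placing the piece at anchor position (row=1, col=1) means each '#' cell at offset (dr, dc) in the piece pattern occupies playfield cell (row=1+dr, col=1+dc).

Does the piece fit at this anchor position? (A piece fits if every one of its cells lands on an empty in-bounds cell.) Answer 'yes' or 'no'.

Answer: no

Derivation:
Check each piece cell at anchor (1, 1):
  offset (0,0) -> (1,1): empty -> OK
  offset (0,1) -> (1,2): occupied ('#') -> FAIL
  offset (1,0) -> (2,1): occupied ('#') -> FAIL
  offset (1,1) -> (2,2): empty -> OK
All cells valid: no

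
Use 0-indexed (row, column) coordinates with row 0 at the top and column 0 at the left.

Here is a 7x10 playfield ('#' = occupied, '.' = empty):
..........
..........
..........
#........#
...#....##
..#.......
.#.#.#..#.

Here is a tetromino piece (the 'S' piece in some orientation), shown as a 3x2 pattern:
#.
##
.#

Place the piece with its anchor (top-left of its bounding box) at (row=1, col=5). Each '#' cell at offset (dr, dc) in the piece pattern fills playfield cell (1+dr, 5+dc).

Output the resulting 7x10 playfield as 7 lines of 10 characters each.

Fill (1+0,5+0) = (1,5)
Fill (1+1,5+0) = (2,5)
Fill (1+1,5+1) = (2,6)
Fill (1+2,5+1) = (3,6)

Answer: ..........
.....#....
.....##...
#.....#..#
...#....##
..#.......
.#.#.#..#.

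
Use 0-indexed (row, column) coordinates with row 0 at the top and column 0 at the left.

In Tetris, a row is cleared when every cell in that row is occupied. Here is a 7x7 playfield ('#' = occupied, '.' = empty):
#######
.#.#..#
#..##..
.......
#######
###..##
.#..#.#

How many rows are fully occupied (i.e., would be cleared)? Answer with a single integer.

Check each row:
  row 0: 0 empty cells -> FULL (clear)
  row 1: 4 empty cells -> not full
  row 2: 4 empty cells -> not full
  row 3: 7 empty cells -> not full
  row 4: 0 empty cells -> FULL (clear)
  row 5: 2 empty cells -> not full
  row 6: 4 empty cells -> not full
Total rows cleared: 2

Answer: 2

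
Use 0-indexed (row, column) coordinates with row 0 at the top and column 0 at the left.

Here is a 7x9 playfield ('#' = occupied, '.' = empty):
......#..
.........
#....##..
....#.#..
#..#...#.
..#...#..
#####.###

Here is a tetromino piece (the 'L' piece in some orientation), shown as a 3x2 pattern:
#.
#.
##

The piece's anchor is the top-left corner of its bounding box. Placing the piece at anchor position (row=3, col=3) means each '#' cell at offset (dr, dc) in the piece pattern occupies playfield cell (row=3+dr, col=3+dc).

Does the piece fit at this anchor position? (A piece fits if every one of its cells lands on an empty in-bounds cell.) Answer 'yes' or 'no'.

Answer: no

Derivation:
Check each piece cell at anchor (3, 3):
  offset (0,0) -> (3,3): empty -> OK
  offset (1,0) -> (4,3): occupied ('#') -> FAIL
  offset (2,0) -> (5,3): empty -> OK
  offset (2,1) -> (5,4): empty -> OK
All cells valid: no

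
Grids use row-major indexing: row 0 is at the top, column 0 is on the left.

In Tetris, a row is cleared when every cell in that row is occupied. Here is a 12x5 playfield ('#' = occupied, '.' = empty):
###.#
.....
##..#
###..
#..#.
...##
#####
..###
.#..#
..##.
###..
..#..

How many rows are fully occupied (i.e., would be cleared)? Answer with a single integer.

Answer: 1

Derivation:
Check each row:
  row 0: 1 empty cell -> not full
  row 1: 5 empty cells -> not full
  row 2: 2 empty cells -> not full
  row 3: 2 empty cells -> not full
  row 4: 3 empty cells -> not full
  row 5: 3 empty cells -> not full
  row 6: 0 empty cells -> FULL (clear)
  row 7: 2 empty cells -> not full
  row 8: 3 empty cells -> not full
  row 9: 3 empty cells -> not full
  row 10: 2 empty cells -> not full
  row 11: 4 empty cells -> not full
Total rows cleared: 1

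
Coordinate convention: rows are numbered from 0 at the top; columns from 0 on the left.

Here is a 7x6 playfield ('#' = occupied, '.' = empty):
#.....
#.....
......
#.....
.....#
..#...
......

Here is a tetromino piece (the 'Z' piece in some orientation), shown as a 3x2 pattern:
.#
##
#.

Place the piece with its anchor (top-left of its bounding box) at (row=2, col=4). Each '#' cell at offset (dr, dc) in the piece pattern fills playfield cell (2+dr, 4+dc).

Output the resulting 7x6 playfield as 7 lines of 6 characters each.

Answer: #.....
#.....
.....#
#...##
....##
..#...
......

Derivation:
Fill (2+0,4+1) = (2,5)
Fill (2+1,4+0) = (3,4)
Fill (2+1,4+1) = (3,5)
Fill (2+2,4+0) = (4,4)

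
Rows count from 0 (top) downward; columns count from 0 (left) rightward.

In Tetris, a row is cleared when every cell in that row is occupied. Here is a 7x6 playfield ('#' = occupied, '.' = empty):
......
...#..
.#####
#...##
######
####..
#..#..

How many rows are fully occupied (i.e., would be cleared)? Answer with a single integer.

Check each row:
  row 0: 6 empty cells -> not full
  row 1: 5 empty cells -> not full
  row 2: 1 empty cell -> not full
  row 3: 3 empty cells -> not full
  row 4: 0 empty cells -> FULL (clear)
  row 5: 2 empty cells -> not full
  row 6: 4 empty cells -> not full
Total rows cleared: 1

Answer: 1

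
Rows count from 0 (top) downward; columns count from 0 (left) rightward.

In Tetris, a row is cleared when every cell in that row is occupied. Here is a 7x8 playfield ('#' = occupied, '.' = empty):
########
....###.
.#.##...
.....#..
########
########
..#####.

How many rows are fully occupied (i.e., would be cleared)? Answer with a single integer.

Check each row:
  row 0: 0 empty cells -> FULL (clear)
  row 1: 5 empty cells -> not full
  row 2: 5 empty cells -> not full
  row 3: 7 empty cells -> not full
  row 4: 0 empty cells -> FULL (clear)
  row 5: 0 empty cells -> FULL (clear)
  row 6: 3 empty cells -> not full
Total rows cleared: 3

Answer: 3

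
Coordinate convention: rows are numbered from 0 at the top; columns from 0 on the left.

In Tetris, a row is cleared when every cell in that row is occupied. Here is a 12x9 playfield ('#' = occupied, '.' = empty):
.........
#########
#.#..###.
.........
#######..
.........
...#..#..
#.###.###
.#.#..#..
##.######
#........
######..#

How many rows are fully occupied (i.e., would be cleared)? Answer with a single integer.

Answer: 1

Derivation:
Check each row:
  row 0: 9 empty cells -> not full
  row 1: 0 empty cells -> FULL (clear)
  row 2: 4 empty cells -> not full
  row 3: 9 empty cells -> not full
  row 4: 2 empty cells -> not full
  row 5: 9 empty cells -> not full
  row 6: 7 empty cells -> not full
  row 7: 2 empty cells -> not full
  row 8: 6 empty cells -> not full
  row 9: 1 empty cell -> not full
  row 10: 8 empty cells -> not full
  row 11: 2 empty cells -> not full
Total rows cleared: 1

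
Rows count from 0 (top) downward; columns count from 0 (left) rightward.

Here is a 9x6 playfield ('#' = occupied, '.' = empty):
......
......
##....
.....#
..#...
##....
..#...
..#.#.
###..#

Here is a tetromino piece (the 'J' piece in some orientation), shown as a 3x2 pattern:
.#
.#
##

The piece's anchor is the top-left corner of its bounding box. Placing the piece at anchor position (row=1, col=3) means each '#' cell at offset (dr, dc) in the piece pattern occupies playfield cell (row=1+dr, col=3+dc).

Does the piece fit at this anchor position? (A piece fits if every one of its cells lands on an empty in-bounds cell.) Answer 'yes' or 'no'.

Answer: yes

Derivation:
Check each piece cell at anchor (1, 3):
  offset (0,1) -> (1,4): empty -> OK
  offset (1,1) -> (2,4): empty -> OK
  offset (2,0) -> (3,3): empty -> OK
  offset (2,1) -> (3,4): empty -> OK
All cells valid: yes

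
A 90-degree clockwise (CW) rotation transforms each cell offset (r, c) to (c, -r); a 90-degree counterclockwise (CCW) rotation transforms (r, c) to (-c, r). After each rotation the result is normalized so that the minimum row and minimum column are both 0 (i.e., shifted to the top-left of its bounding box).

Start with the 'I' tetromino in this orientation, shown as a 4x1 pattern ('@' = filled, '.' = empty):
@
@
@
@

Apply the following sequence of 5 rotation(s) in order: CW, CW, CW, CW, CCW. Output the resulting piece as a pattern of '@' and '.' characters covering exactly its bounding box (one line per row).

Answer: @@@@

Derivation:
Start:
@
@
@
@
After rotation 1 (CW):
@@@@
After rotation 2 (CW):
@
@
@
@
After rotation 3 (CW):
@@@@
After rotation 4 (CW):
@
@
@
@
After rotation 5 (CCW):
@@@@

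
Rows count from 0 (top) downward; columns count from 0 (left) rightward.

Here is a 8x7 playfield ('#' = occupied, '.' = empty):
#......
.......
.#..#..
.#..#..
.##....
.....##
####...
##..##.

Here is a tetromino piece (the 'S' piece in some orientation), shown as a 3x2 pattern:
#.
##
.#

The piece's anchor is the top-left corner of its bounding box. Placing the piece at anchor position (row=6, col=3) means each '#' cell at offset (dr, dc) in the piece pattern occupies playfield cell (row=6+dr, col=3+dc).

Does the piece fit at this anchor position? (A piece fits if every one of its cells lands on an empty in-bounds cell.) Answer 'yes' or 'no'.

Check each piece cell at anchor (6, 3):
  offset (0,0) -> (6,3): occupied ('#') -> FAIL
  offset (1,0) -> (7,3): empty -> OK
  offset (1,1) -> (7,4): occupied ('#') -> FAIL
  offset (2,1) -> (8,4): out of bounds -> FAIL
All cells valid: no

Answer: no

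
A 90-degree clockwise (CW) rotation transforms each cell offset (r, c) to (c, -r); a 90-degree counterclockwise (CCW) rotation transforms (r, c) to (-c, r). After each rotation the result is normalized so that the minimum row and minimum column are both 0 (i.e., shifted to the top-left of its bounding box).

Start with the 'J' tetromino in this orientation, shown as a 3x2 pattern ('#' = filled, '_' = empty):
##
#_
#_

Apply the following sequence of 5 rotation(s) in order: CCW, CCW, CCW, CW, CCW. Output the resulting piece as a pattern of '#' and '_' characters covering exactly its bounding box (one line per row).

Answer: ###
__#

Derivation:
Start:
##
#_
#_
After rotation 1 (CCW):
#__
###
After rotation 2 (CCW):
_#
_#
##
After rotation 3 (CCW):
###
__#
After rotation 4 (CW):
_#
_#
##
After rotation 5 (CCW):
###
__#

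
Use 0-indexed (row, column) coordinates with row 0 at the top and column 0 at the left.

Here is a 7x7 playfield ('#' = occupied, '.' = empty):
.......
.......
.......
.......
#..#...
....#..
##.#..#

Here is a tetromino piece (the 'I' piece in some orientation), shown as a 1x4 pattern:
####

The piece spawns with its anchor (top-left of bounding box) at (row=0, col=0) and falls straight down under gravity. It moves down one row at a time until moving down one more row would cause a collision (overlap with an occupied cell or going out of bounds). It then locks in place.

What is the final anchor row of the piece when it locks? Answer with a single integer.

Spawn at (row=0, col=0). Try each row:
  row 0: fits
  row 1: fits
  row 2: fits
  row 3: fits
  row 4: blocked -> lock at row 3

Answer: 3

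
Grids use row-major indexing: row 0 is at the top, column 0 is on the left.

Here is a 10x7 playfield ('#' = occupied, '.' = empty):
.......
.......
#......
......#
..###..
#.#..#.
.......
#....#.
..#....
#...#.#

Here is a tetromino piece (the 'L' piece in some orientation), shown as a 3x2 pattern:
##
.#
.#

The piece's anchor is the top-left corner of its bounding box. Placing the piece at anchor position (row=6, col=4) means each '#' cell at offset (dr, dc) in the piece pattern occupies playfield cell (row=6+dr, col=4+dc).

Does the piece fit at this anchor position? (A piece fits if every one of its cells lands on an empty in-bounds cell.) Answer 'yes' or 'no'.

Check each piece cell at anchor (6, 4):
  offset (0,0) -> (6,4): empty -> OK
  offset (0,1) -> (6,5): empty -> OK
  offset (1,1) -> (7,5): occupied ('#') -> FAIL
  offset (2,1) -> (8,5): empty -> OK
All cells valid: no

Answer: no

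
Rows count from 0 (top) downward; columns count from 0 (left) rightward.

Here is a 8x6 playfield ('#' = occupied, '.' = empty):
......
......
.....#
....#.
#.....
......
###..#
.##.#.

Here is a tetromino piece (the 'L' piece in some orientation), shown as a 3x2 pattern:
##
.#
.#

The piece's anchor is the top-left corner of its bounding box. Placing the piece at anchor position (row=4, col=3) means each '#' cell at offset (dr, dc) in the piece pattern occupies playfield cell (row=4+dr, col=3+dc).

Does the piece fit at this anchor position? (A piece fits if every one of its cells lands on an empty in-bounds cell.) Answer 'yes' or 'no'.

Answer: yes

Derivation:
Check each piece cell at anchor (4, 3):
  offset (0,0) -> (4,3): empty -> OK
  offset (0,1) -> (4,4): empty -> OK
  offset (1,1) -> (5,4): empty -> OK
  offset (2,1) -> (6,4): empty -> OK
All cells valid: yes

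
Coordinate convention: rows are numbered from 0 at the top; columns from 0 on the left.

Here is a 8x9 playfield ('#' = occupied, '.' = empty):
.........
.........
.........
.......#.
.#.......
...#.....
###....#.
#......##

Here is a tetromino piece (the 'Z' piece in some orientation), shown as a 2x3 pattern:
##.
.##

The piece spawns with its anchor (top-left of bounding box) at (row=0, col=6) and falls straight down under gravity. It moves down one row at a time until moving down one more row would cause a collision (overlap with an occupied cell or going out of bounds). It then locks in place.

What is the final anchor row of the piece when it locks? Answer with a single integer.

Spawn at (row=0, col=6). Try each row:
  row 0: fits
  row 1: fits
  row 2: blocked -> lock at row 1

Answer: 1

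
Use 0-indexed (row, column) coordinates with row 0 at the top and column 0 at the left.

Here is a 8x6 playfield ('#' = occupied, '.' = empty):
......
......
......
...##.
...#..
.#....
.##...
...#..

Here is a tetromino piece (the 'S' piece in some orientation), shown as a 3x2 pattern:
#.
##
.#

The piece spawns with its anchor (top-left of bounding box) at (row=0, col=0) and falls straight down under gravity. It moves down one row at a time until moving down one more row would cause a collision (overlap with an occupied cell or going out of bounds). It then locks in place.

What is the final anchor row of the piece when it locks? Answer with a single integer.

Answer: 2

Derivation:
Spawn at (row=0, col=0). Try each row:
  row 0: fits
  row 1: fits
  row 2: fits
  row 3: blocked -> lock at row 2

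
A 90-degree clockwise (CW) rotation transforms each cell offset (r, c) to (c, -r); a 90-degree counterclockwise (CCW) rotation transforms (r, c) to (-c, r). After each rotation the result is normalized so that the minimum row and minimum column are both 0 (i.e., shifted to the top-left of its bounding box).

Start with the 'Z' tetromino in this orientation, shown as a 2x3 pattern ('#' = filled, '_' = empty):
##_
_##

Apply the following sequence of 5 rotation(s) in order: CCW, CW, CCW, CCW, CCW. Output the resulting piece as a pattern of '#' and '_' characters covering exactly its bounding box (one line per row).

Answer: _#
##
#_

Derivation:
Start:
##_
_##
After rotation 1 (CCW):
_#
##
#_
After rotation 2 (CW):
##_
_##
After rotation 3 (CCW):
_#
##
#_
After rotation 4 (CCW):
##_
_##
After rotation 5 (CCW):
_#
##
#_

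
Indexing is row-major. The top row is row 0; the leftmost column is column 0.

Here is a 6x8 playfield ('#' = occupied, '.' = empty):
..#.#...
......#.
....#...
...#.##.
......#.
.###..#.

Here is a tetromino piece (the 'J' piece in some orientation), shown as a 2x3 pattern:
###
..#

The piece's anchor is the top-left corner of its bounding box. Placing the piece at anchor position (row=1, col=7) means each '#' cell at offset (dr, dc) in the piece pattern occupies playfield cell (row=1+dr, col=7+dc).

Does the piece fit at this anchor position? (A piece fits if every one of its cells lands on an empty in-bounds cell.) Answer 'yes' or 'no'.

Check each piece cell at anchor (1, 7):
  offset (0,0) -> (1,7): empty -> OK
  offset (0,1) -> (1,8): out of bounds -> FAIL
  offset (0,2) -> (1,9): out of bounds -> FAIL
  offset (1,2) -> (2,9): out of bounds -> FAIL
All cells valid: no

Answer: no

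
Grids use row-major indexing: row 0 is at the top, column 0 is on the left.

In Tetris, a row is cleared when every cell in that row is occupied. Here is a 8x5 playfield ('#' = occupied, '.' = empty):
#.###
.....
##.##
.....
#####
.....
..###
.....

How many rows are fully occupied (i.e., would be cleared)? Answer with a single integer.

Answer: 1

Derivation:
Check each row:
  row 0: 1 empty cell -> not full
  row 1: 5 empty cells -> not full
  row 2: 1 empty cell -> not full
  row 3: 5 empty cells -> not full
  row 4: 0 empty cells -> FULL (clear)
  row 5: 5 empty cells -> not full
  row 6: 2 empty cells -> not full
  row 7: 5 empty cells -> not full
Total rows cleared: 1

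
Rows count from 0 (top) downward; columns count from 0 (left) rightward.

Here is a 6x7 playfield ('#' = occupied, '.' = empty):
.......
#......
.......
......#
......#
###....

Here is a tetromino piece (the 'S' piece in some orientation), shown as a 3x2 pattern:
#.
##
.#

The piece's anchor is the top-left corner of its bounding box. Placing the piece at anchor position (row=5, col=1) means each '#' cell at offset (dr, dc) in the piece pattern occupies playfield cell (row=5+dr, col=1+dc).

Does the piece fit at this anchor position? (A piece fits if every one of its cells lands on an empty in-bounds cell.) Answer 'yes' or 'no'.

Check each piece cell at anchor (5, 1):
  offset (0,0) -> (5,1): occupied ('#') -> FAIL
  offset (1,0) -> (6,1): out of bounds -> FAIL
  offset (1,1) -> (6,2): out of bounds -> FAIL
  offset (2,1) -> (7,2): out of bounds -> FAIL
All cells valid: no

Answer: no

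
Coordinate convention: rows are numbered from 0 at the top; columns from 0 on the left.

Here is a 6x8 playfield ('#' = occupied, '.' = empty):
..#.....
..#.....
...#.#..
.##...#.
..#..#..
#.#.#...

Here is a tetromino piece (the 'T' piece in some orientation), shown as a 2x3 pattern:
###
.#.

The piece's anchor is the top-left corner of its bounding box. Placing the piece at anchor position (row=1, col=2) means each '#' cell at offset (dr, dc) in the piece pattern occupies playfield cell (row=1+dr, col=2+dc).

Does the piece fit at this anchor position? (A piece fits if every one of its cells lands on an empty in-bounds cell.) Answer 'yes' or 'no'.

Answer: no

Derivation:
Check each piece cell at anchor (1, 2):
  offset (0,0) -> (1,2): occupied ('#') -> FAIL
  offset (0,1) -> (1,3): empty -> OK
  offset (0,2) -> (1,4): empty -> OK
  offset (1,1) -> (2,3): occupied ('#') -> FAIL
All cells valid: no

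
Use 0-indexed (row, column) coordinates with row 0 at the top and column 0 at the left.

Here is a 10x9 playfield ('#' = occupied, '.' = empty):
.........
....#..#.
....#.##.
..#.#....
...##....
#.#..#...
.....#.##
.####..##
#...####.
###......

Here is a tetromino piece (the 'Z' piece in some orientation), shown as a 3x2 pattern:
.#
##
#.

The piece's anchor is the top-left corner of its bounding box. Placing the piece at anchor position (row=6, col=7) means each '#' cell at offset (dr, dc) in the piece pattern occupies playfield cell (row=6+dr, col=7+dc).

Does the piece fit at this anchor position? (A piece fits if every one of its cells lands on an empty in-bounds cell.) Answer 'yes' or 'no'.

Answer: no

Derivation:
Check each piece cell at anchor (6, 7):
  offset (0,1) -> (6,8): occupied ('#') -> FAIL
  offset (1,0) -> (7,7): occupied ('#') -> FAIL
  offset (1,1) -> (7,8): occupied ('#') -> FAIL
  offset (2,0) -> (8,7): occupied ('#') -> FAIL
All cells valid: no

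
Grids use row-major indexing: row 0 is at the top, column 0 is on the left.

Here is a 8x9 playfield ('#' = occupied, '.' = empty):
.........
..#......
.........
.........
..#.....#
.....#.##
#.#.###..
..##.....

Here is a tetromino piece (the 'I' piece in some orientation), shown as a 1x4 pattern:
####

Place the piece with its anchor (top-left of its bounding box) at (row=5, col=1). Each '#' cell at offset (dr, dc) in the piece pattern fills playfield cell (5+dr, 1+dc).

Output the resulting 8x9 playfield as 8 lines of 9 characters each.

Answer: .........
..#......
.........
.........
..#.....#
.#####.##
#.#.###..
..##.....

Derivation:
Fill (5+0,1+0) = (5,1)
Fill (5+0,1+1) = (5,2)
Fill (5+0,1+2) = (5,3)
Fill (5+0,1+3) = (5,4)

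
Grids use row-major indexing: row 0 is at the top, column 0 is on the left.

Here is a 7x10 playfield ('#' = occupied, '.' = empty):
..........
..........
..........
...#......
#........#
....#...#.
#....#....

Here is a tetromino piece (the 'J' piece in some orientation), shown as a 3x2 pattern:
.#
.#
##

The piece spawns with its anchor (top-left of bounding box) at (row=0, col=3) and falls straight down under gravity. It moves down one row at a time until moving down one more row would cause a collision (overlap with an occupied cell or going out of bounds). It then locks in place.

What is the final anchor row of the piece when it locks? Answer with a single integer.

Answer: 0

Derivation:
Spawn at (row=0, col=3). Try each row:
  row 0: fits
  row 1: blocked -> lock at row 0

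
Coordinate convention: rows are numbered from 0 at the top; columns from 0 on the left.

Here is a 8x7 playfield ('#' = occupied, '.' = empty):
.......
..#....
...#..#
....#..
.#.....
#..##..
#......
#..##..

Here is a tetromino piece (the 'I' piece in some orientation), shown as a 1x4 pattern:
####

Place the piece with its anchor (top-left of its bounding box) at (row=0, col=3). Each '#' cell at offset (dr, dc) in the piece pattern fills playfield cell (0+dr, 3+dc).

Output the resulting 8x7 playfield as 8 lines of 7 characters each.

Fill (0+0,3+0) = (0,3)
Fill (0+0,3+1) = (0,4)
Fill (0+0,3+2) = (0,5)
Fill (0+0,3+3) = (0,6)

Answer: ...####
..#....
...#..#
....#..
.#.....
#..##..
#......
#..##..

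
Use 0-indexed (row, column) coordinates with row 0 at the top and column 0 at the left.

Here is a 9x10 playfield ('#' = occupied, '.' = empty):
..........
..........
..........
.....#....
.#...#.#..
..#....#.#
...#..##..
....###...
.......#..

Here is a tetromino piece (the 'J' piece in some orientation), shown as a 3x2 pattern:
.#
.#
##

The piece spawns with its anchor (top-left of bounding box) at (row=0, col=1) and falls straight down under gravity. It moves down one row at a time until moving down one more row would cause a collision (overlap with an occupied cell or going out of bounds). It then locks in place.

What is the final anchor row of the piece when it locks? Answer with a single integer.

Spawn at (row=0, col=1). Try each row:
  row 0: fits
  row 1: fits
  row 2: blocked -> lock at row 1

Answer: 1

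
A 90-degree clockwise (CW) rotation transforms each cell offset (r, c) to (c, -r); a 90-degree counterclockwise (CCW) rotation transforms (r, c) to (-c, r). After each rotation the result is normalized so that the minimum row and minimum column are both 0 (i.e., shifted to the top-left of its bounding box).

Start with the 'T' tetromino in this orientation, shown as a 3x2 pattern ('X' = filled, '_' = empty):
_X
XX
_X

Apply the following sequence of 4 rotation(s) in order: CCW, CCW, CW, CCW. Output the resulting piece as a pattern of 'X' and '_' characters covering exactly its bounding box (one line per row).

Start:
_X
XX
_X
After rotation 1 (CCW):
XXX
_X_
After rotation 2 (CCW):
X_
XX
X_
After rotation 3 (CW):
XXX
_X_
After rotation 4 (CCW):
X_
XX
X_

Answer: X_
XX
X_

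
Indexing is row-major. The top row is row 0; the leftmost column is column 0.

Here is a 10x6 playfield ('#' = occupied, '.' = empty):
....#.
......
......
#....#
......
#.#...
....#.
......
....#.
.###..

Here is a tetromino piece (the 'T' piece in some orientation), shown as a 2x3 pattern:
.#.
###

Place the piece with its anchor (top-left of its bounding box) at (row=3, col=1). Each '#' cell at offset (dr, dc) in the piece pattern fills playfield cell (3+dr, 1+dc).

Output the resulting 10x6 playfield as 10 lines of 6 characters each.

Fill (3+0,1+1) = (3,2)
Fill (3+1,1+0) = (4,1)
Fill (3+1,1+1) = (4,2)
Fill (3+1,1+2) = (4,3)

Answer: ....#.
......
......
#.#..#
.###..
#.#...
....#.
......
....#.
.###..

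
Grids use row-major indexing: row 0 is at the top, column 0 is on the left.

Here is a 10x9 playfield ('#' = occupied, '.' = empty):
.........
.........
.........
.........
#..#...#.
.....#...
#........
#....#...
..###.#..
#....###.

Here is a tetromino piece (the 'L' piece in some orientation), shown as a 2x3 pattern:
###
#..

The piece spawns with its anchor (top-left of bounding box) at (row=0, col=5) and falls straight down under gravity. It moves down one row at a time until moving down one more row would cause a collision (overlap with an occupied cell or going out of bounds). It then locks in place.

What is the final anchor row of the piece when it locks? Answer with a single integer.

Answer: 3

Derivation:
Spawn at (row=0, col=5). Try each row:
  row 0: fits
  row 1: fits
  row 2: fits
  row 3: fits
  row 4: blocked -> lock at row 3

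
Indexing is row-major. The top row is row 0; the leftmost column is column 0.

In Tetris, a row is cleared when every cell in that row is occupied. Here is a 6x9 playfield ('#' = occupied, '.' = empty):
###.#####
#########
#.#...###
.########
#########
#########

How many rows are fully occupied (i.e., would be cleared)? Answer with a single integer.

Answer: 3

Derivation:
Check each row:
  row 0: 1 empty cell -> not full
  row 1: 0 empty cells -> FULL (clear)
  row 2: 4 empty cells -> not full
  row 3: 1 empty cell -> not full
  row 4: 0 empty cells -> FULL (clear)
  row 5: 0 empty cells -> FULL (clear)
Total rows cleared: 3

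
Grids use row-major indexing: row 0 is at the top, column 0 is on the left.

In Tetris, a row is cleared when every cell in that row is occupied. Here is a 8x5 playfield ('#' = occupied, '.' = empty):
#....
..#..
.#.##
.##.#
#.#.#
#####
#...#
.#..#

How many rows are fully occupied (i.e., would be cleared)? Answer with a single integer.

Answer: 1

Derivation:
Check each row:
  row 0: 4 empty cells -> not full
  row 1: 4 empty cells -> not full
  row 2: 2 empty cells -> not full
  row 3: 2 empty cells -> not full
  row 4: 2 empty cells -> not full
  row 5: 0 empty cells -> FULL (clear)
  row 6: 3 empty cells -> not full
  row 7: 3 empty cells -> not full
Total rows cleared: 1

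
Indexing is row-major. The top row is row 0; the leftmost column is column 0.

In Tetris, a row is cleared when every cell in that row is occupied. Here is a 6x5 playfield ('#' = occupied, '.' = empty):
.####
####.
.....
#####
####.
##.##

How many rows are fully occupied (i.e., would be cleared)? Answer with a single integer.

Answer: 1

Derivation:
Check each row:
  row 0: 1 empty cell -> not full
  row 1: 1 empty cell -> not full
  row 2: 5 empty cells -> not full
  row 3: 0 empty cells -> FULL (clear)
  row 4: 1 empty cell -> not full
  row 5: 1 empty cell -> not full
Total rows cleared: 1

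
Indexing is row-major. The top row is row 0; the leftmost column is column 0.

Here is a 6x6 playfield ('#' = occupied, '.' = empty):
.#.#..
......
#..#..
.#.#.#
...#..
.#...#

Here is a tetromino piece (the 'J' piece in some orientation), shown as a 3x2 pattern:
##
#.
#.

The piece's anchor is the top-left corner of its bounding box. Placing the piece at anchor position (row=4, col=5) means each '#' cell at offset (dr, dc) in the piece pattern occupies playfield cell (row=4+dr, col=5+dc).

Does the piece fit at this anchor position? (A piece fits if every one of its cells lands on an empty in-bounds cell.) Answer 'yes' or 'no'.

Answer: no

Derivation:
Check each piece cell at anchor (4, 5):
  offset (0,0) -> (4,5): empty -> OK
  offset (0,1) -> (4,6): out of bounds -> FAIL
  offset (1,0) -> (5,5): occupied ('#') -> FAIL
  offset (2,0) -> (6,5): out of bounds -> FAIL
All cells valid: no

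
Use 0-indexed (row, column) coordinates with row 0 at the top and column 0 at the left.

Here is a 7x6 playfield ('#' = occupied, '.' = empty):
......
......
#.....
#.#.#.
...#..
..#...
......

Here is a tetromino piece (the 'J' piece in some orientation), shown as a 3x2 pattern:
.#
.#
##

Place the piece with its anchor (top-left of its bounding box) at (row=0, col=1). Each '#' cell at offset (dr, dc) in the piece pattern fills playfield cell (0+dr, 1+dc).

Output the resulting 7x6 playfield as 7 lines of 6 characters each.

Fill (0+0,1+1) = (0,2)
Fill (0+1,1+1) = (1,2)
Fill (0+2,1+0) = (2,1)
Fill (0+2,1+1) = (2,2)

Answer: ..#...
..#...
###...
#.#.#.
...#..
..#...
......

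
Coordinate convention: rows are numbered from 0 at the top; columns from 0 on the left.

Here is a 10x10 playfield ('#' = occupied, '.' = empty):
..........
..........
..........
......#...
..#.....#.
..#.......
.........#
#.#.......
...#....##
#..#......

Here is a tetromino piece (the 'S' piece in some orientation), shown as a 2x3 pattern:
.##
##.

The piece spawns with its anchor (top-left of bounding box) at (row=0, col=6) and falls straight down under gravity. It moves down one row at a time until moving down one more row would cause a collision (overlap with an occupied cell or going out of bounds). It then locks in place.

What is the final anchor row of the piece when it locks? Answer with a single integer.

Spawn at (row=0, col=6). Try each row:
  row 0: fits
  row 1: fits
  row 2: blocked -> lock at row 1

Answer: 1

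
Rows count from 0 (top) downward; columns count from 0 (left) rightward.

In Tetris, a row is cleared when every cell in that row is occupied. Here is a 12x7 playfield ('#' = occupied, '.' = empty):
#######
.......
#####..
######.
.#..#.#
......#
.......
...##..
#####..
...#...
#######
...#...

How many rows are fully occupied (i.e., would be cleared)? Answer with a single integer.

Answer: 2

Derivation:
Check each row:
  row 0: 0 empty cells -> FULL (clear)
  row 1: 7 empty cells -> not full
  row 2: 2 empty cells -> not full
  row 3: 1 empty cell -> not full
  row 4: 4 empty cells -> not full
  row 5: 6 empty cells -> not full
  row 6: 7 empty cells -> not full
  row 7: 5 empty cells -> not full
  row 8: 2 empty cells -> not full
  row 9: 6 empty cells -> not full
  row 10: 0 empty cells -> FULL (clear)
  row 11: 6 empty cells -> not full
Total rows cleared: 2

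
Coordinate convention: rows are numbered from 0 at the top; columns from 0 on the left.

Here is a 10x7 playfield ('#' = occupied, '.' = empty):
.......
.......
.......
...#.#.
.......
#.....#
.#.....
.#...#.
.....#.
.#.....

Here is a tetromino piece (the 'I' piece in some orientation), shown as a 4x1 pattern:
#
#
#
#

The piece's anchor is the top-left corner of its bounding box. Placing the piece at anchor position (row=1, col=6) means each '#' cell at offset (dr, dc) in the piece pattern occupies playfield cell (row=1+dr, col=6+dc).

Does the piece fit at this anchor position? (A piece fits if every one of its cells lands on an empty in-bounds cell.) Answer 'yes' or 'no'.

Check each piece cell at anchor (1, 6):
  offset (0,0) -> (1,6): empty -> OK
  offset (1,0) -> (2,6): empty -> OK
  offset (2,0) -> (3,6): empty -> OK
  offset (3,0) -> (4,6): empty -> OK
All cells valid: yes

Answer: yes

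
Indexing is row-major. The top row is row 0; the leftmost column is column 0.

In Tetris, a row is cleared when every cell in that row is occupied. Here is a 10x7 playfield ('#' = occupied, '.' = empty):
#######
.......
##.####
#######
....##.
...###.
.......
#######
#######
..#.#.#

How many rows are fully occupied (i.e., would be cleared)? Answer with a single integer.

Check each row:
  row 0: 0 empty cells -> FULL (clear)
  row 1: 7 empty cells -> not full
  row 2: 1 empty cell -> not full
  row 3: 0 empty cells -> FULL (clear)
  row 4: 5 empty cells -> not full
  row 5: 4 empty cells -> not full
  row 6: 7 empty cells -> not full
  row 7: 0 empty cells -> FULL (clear)
  row 8: 0 empty cells -> FULL (clear)
  row 9: 4 empty cells -> not full
Total rows cleared: 4

Answer: 4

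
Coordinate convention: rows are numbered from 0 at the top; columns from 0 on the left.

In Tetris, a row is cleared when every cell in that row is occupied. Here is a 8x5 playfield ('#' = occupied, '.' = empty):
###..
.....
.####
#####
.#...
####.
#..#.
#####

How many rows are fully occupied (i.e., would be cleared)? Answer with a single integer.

Answer: 2

Derivation:
Check each row:
  row 0: 2 empty cells -> not full
  row 1: 5 empty cells -> not full
  row 2: 1 empty cell -> not full
  row 3: 0 empty cells -> FULL (clear)
  row 4: 4 empty cells -> not full
  row 5: 1 empty cell -> not full
  row 6: 3 empty cells -> not full
  row 7: 0 empty cells -> FULL (clear)
Total rows cleared: 2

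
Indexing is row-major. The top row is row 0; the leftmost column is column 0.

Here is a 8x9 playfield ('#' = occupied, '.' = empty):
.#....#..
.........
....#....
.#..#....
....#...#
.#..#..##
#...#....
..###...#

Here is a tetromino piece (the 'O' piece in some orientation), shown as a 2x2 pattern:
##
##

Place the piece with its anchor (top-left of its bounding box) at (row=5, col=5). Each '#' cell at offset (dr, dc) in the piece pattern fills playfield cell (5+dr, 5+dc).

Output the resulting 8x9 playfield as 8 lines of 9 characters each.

Answer: .#....#..
.........
....#....
.#..#....
....#...#
.#..#####
#...###..
..###...#

Derivation:
Fill (5+0,5+0) = (5,5)
Fill (5+0,5+1) = (5,6)
Fill (5+1,5+0) = (6,5)
Fill (5+1,5+1) = (6,6)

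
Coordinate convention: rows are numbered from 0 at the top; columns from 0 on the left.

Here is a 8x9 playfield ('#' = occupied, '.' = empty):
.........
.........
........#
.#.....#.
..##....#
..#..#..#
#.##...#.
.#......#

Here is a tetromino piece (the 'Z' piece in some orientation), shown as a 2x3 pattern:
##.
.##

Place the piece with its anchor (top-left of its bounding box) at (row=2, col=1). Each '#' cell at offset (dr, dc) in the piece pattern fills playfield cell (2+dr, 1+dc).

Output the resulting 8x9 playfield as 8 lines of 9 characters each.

Fill (2+0,1+0) = (2,1)
Fill (2+0,1+1) = (2,2)
Fill (2+1,1+1) = (3,2)
Fill (2+1,1+2) = (3,3)

Answer: .........
.........
.##.....#
.###...#.
..##....#
..#..#..#
#.##...#.
.#......#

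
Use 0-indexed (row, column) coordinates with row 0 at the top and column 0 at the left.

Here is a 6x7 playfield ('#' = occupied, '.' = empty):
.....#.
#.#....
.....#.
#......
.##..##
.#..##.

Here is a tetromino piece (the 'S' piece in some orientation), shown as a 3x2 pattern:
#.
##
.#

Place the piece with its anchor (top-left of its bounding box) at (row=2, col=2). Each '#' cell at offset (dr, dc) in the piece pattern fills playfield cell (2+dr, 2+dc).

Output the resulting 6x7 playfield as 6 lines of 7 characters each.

Fill (2+0,2+0) = (2,2)
Fill (2+1,2+0) = (3,2)
Fill (2+1,2+1) = (3,3)
Fill (2+2,2+1) = (4,3)

Answer: .....#.
#.#....
..#..#.
#.##...
.###.##
.#..##.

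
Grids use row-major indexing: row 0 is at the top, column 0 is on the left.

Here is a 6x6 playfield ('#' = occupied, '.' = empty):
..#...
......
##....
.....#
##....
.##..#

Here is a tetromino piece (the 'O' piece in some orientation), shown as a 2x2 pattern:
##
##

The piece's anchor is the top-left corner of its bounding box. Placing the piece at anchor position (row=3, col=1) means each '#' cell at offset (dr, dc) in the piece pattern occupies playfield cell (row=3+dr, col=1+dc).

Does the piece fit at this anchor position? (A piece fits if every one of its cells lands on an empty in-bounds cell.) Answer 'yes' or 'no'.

Check each piece cell at anchor (3, 1):
  offset (0,0) -> (3,1): empty -> OK
  offset (0,1) -> (3,2): empty -> OK
  offset (1,0) -> (4,1): occupied ('#') -> FAIL
  offset (1,1) -> (4,2): empty -> OK
All cells valid: no

Answer: no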